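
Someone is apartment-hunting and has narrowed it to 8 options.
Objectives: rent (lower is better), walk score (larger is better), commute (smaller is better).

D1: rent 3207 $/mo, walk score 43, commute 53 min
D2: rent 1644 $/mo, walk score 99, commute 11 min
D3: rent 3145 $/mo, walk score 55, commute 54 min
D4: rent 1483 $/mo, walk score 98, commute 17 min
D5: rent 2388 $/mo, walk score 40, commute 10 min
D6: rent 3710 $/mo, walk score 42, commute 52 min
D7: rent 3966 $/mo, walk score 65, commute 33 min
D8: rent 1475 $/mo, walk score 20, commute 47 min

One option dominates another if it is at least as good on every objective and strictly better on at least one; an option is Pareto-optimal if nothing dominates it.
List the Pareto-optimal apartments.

D2, D4, D5, D8

D1: dominated by D2 (rent 1644≤3207, walk score 99≥43, commute 11≤53).
D2: not dominated (best walk score).
D3: dominated by D2 (rent 1644≤3145, walk score 99≥55, commute 11≤54).
D4: not dominated.
D5: not dominated (best commute).
D6: dominated by D2 (rent 1644≤3710, walk score 99≥42, commute 11≤52).
D7: dominated by D2 (rent 1644≤3966, walk score 99≥65, commute 11≤33).
D8: not dominated (best rent).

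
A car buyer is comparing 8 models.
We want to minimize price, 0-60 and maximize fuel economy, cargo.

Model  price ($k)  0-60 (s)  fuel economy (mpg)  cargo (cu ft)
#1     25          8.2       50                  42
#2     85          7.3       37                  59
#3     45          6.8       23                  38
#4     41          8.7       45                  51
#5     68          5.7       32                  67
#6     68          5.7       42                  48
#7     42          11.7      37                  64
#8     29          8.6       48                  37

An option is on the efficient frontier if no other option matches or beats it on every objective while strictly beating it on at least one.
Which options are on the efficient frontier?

#1: not dominated (best price).
#2: not dominated.
#3: not dominated.
#4: not dominated.
#5: not dominated (best cargo).
#6: not dominated.
#7: not dominated.
#8: dominated by #1 (price 25≤29, 0-60 8.2≤8.6, fuel economy 50≥48, cargo 42≥37).

#1, #2, #3, #4, #5, #6, #7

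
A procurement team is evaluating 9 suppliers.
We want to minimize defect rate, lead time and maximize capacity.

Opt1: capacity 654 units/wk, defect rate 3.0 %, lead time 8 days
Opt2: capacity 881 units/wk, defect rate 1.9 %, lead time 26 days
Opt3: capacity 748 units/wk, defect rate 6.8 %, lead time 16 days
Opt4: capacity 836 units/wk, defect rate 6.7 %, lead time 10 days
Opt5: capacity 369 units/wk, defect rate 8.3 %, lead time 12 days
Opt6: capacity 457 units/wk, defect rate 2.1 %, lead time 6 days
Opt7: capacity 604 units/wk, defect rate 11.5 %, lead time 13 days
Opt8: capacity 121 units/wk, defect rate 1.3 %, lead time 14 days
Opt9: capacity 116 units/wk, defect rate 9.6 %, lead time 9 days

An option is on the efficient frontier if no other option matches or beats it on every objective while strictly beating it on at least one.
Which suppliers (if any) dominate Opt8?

none

Opt1: worse on defect rate (3.0 vs 1.3).
Opt2: worse on defect rate (1.9 vs 1.3).
Opt3: worse on defect rate (6.8 vs 1.3).
Opt4: worse on defect rate (6.7 vs 1.3).
Opt5: worse on defect rate (8.3 vs 1.3).
Opt6: worse on defect rate (2.1 vs 1.3).
Opt7: worse on defect rate (11.5 vs 1.3).
Opt9: worse on capacity (116 vs 121).
No option dominates Opt8.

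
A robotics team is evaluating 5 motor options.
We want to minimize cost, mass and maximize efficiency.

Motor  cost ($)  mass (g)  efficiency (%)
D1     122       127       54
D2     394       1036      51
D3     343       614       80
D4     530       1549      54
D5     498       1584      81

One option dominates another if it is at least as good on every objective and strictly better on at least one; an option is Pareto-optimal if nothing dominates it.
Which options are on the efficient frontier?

D1, D3, D5

D1: not dominated (best cost).
D2: dominated by D1 (cost 122≤394, mass 127≤1036, efficiency 54≥51).
D3: not dominated.
D4: dominated by D1 (cost 122≤530, mass 127≤1549, efficiency 54≥54).
D5: not dominated (best efficiency).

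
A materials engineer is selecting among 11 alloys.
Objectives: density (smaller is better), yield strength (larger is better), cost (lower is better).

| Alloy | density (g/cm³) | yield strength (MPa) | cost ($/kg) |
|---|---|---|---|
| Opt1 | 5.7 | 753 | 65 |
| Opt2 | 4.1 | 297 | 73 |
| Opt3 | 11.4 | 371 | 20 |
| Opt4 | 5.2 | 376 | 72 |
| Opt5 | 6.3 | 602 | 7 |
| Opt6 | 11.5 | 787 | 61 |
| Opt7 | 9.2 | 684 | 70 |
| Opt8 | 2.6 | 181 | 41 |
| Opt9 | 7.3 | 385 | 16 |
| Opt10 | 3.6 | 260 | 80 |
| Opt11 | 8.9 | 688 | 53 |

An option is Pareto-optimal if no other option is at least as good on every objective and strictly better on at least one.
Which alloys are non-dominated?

Opt1, Opt2, Opt4, Opt5, Opt6, Opt8, Opt10, Opt11

Opt1: not dominated.
Opt2: not dominated.
Opt3: dominated by Opt5 (density 6.3≤11.4, yield strength 602≥371, cost 7≤20).
Opt4: not dominated.
Opt5: not dominated (best cost).
Opt6: not dominated (best yield strength).
Opt7: dominated by Opt1 (density 5.7≤9.2, yield strength 753≥684, cost 65≤70).
Opt8: not dominated (best density).
Opt9: dominated by Opt5 (density 6.3≤7.3, yield strength 602≥385, cost 7≤16).
Opt10: not dominated.
Opt11: not dominated.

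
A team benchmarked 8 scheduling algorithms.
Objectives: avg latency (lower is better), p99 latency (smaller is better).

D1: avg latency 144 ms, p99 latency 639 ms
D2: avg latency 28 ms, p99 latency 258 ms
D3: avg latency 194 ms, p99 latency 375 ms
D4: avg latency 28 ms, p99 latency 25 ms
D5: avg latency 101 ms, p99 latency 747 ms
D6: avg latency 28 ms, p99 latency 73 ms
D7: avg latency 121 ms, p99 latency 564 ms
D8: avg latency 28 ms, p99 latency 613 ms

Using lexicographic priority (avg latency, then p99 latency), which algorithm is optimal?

First minimize avg latency: best is 28, kept {D2, D4, D6, D8}.
Then minimize p99 latency: best is 25, kept {D4}.

D4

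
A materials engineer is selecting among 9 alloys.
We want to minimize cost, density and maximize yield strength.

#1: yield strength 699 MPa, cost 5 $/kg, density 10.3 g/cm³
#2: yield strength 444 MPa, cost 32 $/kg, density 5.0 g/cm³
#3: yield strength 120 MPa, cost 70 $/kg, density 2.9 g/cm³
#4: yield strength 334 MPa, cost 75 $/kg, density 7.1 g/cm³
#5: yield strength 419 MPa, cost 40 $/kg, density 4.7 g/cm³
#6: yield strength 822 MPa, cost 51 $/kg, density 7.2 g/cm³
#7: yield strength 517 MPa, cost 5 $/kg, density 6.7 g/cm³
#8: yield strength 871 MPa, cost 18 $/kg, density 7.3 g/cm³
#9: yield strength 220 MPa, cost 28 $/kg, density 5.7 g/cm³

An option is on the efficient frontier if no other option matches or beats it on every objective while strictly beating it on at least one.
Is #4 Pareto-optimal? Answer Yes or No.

#2 vs #4: yield strength 444≥334, cost 32≤75, density 5.0≤7.1 — #2 is at least as good on every objective and strictly better on at least one, so #2 dominates #4.

No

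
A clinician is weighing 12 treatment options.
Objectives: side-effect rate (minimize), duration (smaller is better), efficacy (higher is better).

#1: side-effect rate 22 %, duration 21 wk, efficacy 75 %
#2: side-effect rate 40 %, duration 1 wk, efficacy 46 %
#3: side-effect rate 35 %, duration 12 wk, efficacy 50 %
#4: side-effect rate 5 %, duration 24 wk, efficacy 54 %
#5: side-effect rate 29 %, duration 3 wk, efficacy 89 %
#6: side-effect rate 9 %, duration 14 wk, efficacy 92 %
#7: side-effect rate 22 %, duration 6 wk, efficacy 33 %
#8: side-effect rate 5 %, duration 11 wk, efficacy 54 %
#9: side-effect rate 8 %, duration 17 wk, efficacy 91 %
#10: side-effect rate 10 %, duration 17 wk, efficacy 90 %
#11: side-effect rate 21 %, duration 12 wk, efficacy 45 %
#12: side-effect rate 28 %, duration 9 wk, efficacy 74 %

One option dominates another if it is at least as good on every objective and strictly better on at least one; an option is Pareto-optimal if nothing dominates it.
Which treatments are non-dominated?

#1: dominated by #6 (side-effect rate 9≤22, duration 14≤21, efficacy 92≥75).
#2: not dominated (best duration).
#3: dominated by #5 (side-effect rate 29≤35, duration 3≤12, efficacy 89≥50).
#4: dominated by #8 (side-effect rate 5≤5, duration 11≤24, efficacy 54≥54).
#5: not dominated.
#6: not dominated (best efficacy).
#7: not dominated.
#8: not dominated.
#9: not dominated.
#10: dominated by #6 (side-effect rate 9≤10, duration 14≤17, efficacy 92≥90).
#11: dominated by #8 (side-effect rate 5≤21, duration 11≤12, efficacy 54≥45).
#12: not dominated.

#2, #5, #6, #7, #8, #9, #12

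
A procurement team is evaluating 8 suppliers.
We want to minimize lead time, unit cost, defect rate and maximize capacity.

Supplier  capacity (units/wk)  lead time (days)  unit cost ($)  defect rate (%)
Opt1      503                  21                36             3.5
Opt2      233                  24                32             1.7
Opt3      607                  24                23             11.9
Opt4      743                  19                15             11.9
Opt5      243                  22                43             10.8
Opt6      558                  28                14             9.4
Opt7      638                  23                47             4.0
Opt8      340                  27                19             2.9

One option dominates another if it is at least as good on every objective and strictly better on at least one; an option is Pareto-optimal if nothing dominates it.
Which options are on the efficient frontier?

Opt1, Opt2, Opt4, Opt6, Opt7, Opt8

Opt1: not dominated.
Opt2: not dominated (best defect rate).
Opt3: dominated by Opt4 (capacity 743≥607, lead time 19≤24, unit cost 15≤23, defect rate 11.9≤11.9).
Opt4: not dominated (best capacity).
Opt5: dominated by Opt1 (capacity 503≥243, lead time 21≤22, unit cost 36≤43, defect rate 3.5≤10.8).
Opt6: not dominated (best unit cost).
Opt7: not dominated.
Opt8: not dominated.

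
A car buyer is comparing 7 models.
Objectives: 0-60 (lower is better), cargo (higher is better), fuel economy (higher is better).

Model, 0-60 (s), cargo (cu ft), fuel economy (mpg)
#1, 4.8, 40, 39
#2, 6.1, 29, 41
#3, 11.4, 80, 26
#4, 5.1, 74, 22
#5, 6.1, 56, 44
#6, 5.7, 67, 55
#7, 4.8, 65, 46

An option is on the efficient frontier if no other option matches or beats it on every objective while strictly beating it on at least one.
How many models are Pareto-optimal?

4

#1: dominated by #7 (0-60 4.8≤4.8, cargo 65≥40, fuel economy 46≥39).
#2: dominated by #5 (0-60 6.1≤6.1, cargo 56≥29, fuel economy 44≥41).
#3: not dominated (best cargo).
#4: not dominated.
#5: dominated by #6 (0-60 5.7≤6.1, cargo 67≥56, fuel economy 55≥44).
#6: not dominated (best fuel economy).
#7: not dominated.
Pareto-optimal: #3, #4, #6, #7 → 4.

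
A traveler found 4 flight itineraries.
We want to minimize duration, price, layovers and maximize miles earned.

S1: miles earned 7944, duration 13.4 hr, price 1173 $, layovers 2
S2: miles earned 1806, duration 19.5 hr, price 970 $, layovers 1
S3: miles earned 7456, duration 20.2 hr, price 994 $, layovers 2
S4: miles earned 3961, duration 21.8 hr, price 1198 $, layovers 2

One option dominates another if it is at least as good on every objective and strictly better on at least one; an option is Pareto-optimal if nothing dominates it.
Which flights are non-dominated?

S1, S2, S3

S1: not dominated (best miles earned).
S2: not dominated (best price).
S3: not dominated.
S4: dominated by S1 (miles earned 7944≥3961, duration 13.4≤21.8, price 1173≤1198, layovers 2≤2).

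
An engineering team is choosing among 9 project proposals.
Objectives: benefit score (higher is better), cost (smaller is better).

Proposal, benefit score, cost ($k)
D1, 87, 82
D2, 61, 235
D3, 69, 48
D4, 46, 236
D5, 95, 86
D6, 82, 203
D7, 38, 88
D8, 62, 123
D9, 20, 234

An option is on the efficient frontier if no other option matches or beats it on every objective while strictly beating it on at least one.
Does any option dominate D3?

D1: worse on cost (82 vs 48).
D2: worse on benefit score (61 vs 69).
D4: worse on benefit score (46 vs 69).
D5: worse on cost (86 vs 48).
D6: worse on cost (203 vs 48).
D7: worse on benefit score (38 vs 69).
D8: worse on benefit score (62 vs 69).
D9: worse on benefit score (20 vs 69).
No option is at least as good as D3 on every objective and strictly better on one.

No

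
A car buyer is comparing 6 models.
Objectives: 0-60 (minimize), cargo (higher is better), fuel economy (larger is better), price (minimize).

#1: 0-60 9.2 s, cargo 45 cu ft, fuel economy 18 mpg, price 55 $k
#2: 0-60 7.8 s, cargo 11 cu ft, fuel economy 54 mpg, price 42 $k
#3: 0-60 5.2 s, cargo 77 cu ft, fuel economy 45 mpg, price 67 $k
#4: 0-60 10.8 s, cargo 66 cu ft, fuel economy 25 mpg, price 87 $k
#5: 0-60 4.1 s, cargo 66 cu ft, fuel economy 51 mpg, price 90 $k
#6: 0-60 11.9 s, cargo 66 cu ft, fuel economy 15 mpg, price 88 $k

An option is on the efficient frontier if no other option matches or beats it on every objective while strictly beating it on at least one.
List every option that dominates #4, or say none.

#3

#3: 0-60 5.2≤10.8, cargo 77≥66, fuel economy 45≥25, price 67≤87 — dominates #4.
Others (#1, #2, #5, #6) are each worse than #4 on at least one objective.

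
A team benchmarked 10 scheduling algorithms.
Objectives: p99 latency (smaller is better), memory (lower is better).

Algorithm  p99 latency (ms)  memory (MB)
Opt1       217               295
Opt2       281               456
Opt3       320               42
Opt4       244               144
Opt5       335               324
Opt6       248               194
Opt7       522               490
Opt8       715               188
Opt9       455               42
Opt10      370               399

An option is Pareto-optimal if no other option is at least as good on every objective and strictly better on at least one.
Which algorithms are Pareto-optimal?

Opt1, Opt3, Opt4

Opt1: not dominated (best p99 latency).
Opt2: dominated by Opt1 (p99 latency 217≤281, memory 295≤456).
Opt3: not dominated.
Opt4: not dominated.
Opt5: dominated by Opt1 (p99 latency 217≤335, memory 295≤324).
Opt6: dominated by Opt4 (p99 latency 244≤248, memory 144≤194).
Opt7: dominated by Opt1 (p99 latency 217≤522, memory 295≤490).
Opt8: dominated by Opt3 (p99 latency 320≤715, memory 42≤188).
Opt9: dominated by Opt3 (p99 latency 320≤455, memory 42≤42).
Opt10: dominated by Opt1 (p99 latency 217≤370, memory 295≤399).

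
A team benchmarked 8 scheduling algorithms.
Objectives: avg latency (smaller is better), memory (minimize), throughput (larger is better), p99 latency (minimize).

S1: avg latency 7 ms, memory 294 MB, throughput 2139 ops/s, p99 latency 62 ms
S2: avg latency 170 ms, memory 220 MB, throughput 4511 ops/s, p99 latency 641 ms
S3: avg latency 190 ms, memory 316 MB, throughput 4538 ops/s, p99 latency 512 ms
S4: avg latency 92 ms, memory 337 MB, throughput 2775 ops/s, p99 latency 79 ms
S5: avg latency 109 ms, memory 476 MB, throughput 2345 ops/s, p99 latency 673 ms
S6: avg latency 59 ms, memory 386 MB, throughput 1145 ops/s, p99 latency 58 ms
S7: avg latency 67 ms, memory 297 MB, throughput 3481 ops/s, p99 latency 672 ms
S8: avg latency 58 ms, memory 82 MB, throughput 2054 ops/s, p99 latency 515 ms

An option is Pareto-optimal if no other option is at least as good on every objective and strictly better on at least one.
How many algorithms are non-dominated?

S1: not dominated (best avg latency).
S2: not dominated.
S3: not dominated (best throughput).
S4: not dominated.
S5: dominated by S4 (avg latency 92≤109, memory 337≤476, throughput 2775≥2345, p99 latency 79≤673).
S6: not dominated (best p99 latency).
S7: not dominated.
S8: not dominated (best memory).
Pareto-optimal: S1, S2, S3, S4, S6, S7, S8 → 7.

7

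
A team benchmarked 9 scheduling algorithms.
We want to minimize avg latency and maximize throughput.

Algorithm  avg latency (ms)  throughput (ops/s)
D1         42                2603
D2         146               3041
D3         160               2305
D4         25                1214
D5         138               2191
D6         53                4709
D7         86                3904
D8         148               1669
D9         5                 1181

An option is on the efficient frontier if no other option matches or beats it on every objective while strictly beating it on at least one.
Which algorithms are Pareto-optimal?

D1: not dominated.
D2: dominated by D6 (avg latency 53≤146, throughput 4709≥3041).
D3: dominated by D1 (avg latency 42≤160, throughput 2603≥2305).
D4: not dominated.
D5: dominated by D1 (avg latency 42≤138, throughput 2603≥2191).
D6: not dominated (best throughput).
D7: dominated by D6 (avg latency 53≤86, throughput 4709≥3904).
D8: dominated by D1 (avg latency 42≤148, throughput 2603≥1669).
D9: not dominated (best avg latency).

D1, D4, D6, D9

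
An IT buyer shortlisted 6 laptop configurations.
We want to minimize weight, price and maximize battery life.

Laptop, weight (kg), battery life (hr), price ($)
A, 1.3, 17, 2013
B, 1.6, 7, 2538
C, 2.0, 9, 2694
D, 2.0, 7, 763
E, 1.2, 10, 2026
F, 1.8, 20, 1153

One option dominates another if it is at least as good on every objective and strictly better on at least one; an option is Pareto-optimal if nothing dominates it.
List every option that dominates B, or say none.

A, E

A: weight 1.3≤1.6, battery life 17≥7, price 2013≤2538 — dominates B.
E: weight 1.2≤1.6, battery life 10≥7, price 2026≤2538 — dominates B.
Others (C, D, F) are each worse than B on at least one objective.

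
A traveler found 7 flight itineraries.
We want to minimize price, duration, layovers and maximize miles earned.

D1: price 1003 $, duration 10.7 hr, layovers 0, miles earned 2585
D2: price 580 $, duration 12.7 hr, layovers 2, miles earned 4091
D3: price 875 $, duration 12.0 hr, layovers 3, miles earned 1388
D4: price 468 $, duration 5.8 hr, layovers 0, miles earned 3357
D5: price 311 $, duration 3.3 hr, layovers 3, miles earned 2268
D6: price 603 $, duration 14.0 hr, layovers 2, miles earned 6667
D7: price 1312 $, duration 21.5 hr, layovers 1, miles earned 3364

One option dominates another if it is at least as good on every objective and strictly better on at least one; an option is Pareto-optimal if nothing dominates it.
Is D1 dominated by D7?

No

D7 vs D1: D7 is worse on price (1312 vs 1003), so it does not dominate D1.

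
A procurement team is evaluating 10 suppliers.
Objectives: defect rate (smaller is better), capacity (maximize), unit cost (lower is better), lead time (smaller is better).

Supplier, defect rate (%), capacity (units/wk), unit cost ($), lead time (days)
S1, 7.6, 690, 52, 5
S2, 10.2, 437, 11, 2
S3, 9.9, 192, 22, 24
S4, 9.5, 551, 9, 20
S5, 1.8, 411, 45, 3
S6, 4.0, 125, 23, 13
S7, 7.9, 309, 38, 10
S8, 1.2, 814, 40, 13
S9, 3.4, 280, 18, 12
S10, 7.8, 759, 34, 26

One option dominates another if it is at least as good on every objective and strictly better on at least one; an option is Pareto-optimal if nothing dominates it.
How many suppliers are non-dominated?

S1: not dominated.
S2: not dominated (best lead time).
S3: dominated by S4 (defect rate 9.5≤9.9, capacity 551≥192, unit cost 9≤22, lead time 20≤24).
S4: not dominated (best unit cost).
S5: not dominated.
S6: dominated by S9 (defect rate 3.4≤4.0, capacity 280≥125, unit cost 18≤23, lead time 12≤13).
S7: not dominated.
S8: not dominated (best defect rate).
S9: not dominated.
S10: not dominated.
Pareto-optimal: S1, S2, S4, S5, S7, S8, S9, S10 → 8.

8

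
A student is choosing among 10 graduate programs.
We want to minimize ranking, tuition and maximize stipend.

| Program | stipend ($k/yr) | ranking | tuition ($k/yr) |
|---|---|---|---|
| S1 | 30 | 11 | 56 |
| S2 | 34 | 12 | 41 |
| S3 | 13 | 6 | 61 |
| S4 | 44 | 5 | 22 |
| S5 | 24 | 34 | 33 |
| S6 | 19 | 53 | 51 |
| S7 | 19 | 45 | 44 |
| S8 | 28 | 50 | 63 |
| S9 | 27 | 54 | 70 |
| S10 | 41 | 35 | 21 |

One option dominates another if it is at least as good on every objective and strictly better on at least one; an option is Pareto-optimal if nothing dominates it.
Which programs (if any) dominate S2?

S4: stipend 44≥34, ranking 5≤12, tuition 22≤41 — dominates S2.
Others (S1, S3, S5, S6, S7, S8, S9, S10) are each worse than S2 on at least one objective.

S4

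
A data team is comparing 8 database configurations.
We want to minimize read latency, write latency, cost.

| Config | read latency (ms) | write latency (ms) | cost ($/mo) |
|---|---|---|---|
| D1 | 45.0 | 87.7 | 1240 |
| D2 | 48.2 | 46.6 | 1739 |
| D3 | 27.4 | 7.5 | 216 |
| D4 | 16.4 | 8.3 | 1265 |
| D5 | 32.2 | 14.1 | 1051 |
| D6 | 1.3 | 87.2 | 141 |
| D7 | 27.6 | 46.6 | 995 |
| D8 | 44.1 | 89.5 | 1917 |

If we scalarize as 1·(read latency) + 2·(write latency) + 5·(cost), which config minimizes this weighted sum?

D1: 1·45.0 + 2·87.7 + 5·1240 = 6420.4
D2: 1·48.2 + 2·46.6 + 5·1739 = 8836.4
D3: 1·27.4 + 2·7.5 + 5·216 = 1122.4
D4: 1·16.4 + 2·8.3 + 5·1265 = 6358.0
D5: 1·32.2 + 2·14.1 + 5·1051 = 5315.4
D6: 1·1.3 + 2·87.2 + 5·141 = 880.7
D7: 1·27.6 + 2·46.6 + 5·995 = 5095.8
D8: 1·44.1 + 2·89.5 + 5·1917 = 9808.1
Lowest: D6 at 880.7.

D6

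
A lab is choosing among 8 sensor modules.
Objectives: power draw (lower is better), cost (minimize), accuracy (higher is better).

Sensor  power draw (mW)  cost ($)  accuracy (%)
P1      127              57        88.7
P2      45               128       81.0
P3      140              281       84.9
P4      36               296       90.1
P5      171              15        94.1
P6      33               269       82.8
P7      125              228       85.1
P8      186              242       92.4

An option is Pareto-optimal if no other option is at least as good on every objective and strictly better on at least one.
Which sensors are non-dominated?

P1: not dominated.
P2: not dominated.
P3: dominated by P1 (power draw 127≤140, cost 57≤281, accuracy 88.7≥84.9).
P4: not dominated.
P5: not dominated (best cost).
P6: not dominated (best power draw).
P7: not dominated.
P8: dominated by P5 (power draw 171≤186, cost 15≤242, accuracy 94.1≥92.4).

P1, P2, P4, P5, P6, P7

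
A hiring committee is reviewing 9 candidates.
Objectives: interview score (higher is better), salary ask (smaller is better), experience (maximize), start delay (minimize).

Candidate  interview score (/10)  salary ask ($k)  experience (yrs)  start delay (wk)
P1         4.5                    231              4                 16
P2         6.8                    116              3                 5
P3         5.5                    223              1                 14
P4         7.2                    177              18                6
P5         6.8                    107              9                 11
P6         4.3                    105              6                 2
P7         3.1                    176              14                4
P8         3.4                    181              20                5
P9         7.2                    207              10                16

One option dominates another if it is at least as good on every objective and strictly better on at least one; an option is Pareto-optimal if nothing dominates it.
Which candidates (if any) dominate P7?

P1: worse on salary ask (231 vs 176).
P2: worse on experience (3 vs 14).
P3: worse on salary ask (223 vs 176).
P4: worse on salary ask (177 vs 176).
P5: worse on experience (9 vs 14).
P6: worse on experience (6 vs 14).
P8: worse on salary ask (181 vs 176).
P9: worse on salary ask (207 vs 176).
No option dominates P7.

none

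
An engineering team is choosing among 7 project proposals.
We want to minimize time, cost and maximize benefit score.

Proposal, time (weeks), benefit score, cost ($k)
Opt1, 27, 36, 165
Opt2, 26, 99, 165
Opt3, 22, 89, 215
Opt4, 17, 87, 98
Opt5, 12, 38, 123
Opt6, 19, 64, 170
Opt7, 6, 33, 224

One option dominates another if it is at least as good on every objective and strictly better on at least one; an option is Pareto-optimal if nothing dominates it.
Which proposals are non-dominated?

Opt1: dominated by Opt2 (time 26≤27, benefit score 99≥36, cost 165≤165).
Opt2: not dominated (best benefit score).
Opt3: not dominated.
Opt4: not dominated (best cost).
Opt5: not dominated.
Opt6: dominated by Opt4 (time 17≤19, benefit score 87≥64, cost 98≤170).
Opt7: not dominated (best time).

Opt2, Opt3, Opt4, Opt5, Opt7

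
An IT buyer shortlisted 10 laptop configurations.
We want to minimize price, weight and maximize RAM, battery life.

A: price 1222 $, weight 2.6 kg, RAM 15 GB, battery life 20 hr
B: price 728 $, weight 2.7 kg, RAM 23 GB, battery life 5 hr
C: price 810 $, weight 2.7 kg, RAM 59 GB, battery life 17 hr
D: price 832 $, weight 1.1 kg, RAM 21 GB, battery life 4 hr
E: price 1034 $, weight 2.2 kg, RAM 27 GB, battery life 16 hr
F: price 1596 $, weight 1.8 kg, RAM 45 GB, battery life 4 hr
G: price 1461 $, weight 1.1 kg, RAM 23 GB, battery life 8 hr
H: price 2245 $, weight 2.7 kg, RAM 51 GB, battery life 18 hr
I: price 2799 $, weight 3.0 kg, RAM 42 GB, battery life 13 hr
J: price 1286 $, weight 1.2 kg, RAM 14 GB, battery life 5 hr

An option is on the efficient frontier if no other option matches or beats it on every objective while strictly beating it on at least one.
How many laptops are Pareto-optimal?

9

A: not dominated (best battery life).
B: not dominated (best price).
C: not dominated (best RAM).
D: not dominated.
E: not dominated.
F: not dominated.
G: not dominated.
H: not dominated.
I: dominated by C (price 810≤2799, weight 2.7≤3.0, RAM 59≥42, battery life 17≥13).
J: not dominated.
Pareto-optimal: A, B, C, D, E, F, G, H, J → 9.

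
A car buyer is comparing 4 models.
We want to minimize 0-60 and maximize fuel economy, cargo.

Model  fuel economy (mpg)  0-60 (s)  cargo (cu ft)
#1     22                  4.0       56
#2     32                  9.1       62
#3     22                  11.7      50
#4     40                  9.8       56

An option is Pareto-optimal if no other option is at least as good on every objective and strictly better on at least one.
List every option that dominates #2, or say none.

#1: worse on fuel economy (22 vs 32).
#3: worse on fuel economy (22 vs 32).
#4: worse on 0-60 (9.8 vs 9.1).
No option dominates #2.

none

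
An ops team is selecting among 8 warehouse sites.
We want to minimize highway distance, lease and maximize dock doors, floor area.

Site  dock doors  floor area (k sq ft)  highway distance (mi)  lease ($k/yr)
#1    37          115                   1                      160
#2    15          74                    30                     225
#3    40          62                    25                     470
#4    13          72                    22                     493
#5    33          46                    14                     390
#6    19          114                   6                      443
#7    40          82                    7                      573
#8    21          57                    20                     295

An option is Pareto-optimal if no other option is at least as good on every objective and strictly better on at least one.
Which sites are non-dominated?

#1: not dominated (best floor area).
#2: dominated by #1 (dock doors 37≥15, floor area 115≥74, highway distance 1≤30, lease 160≤225).
#3: not dominated.
#4: dominated by #1 (dock doors 37≥13, floor area 115≥72, highway distance 1≤22, lease 160≤493).
#5: dominated by #1 (dock doors 37≥33, floor area 115≥46, highway distance 1≤14, lease 160≤390).
#6: dominated by #1 (dock doors 37≥19, floor area 115≥114, highway distance 1≤6, lease 160≤443).
#7: not dominated.
#8: dominated by #1 (dock doors 37≥21, floor area 115≥57, highway distance 1≤20, lease 160≤295).

#1, #3, #7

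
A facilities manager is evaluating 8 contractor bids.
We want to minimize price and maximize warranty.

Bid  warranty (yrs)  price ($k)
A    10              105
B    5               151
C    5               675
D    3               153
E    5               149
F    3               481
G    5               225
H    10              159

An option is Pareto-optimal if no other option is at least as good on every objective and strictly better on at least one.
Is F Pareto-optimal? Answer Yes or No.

A vs F: warranty 10≥3, price 105≤481 — A is at least as good on every objective and strictly better on at least one, so A dominates F.

No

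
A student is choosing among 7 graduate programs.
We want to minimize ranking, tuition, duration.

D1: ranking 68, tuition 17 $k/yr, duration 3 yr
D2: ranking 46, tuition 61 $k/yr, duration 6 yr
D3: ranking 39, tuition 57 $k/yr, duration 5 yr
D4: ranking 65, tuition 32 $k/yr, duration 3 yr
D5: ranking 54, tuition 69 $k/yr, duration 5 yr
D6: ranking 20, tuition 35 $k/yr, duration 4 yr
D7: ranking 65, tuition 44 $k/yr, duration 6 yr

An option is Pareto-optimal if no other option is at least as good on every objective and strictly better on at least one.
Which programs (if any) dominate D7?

D4: ranking 65≤65, tuition 32≤44, duration 3≤6 — dominates D7.
D6: ranking 20≤65, tuition 35≤44, duration 4≤6 — dominates D7.
Others (D1, D2, D3, D5) are each worse than D7 on at least one objective.

D4, D6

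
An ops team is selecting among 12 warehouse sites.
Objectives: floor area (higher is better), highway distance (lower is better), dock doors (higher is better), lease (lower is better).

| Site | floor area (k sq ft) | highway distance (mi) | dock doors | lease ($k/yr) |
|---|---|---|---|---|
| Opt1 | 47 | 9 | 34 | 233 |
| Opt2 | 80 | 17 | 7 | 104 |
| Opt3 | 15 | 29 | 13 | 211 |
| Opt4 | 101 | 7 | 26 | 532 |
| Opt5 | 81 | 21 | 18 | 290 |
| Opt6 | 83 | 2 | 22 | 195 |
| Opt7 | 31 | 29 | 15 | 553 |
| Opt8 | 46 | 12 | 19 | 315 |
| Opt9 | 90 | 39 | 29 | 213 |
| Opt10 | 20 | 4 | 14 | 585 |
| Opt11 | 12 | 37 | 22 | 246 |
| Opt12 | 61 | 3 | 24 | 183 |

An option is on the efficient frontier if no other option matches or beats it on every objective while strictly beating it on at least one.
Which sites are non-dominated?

Opt1, Opt2, Opt4, Opt6, Opt9, Opt12

Opt1: not dominated (best dock doors).
Opt2: not dominated (best lease).
Opt3: dominated by Opt6 (floor area 83≥15, highway distance 2≤29, dock doors 22≥13, lease 195≤211).
Opt4: not dominated (best floor area).
Opt5: dominated by Opt6 (floor area 83≥81, highway distance 2≤21, dock doors 22≥18, lease 195≤290).
Opt6: not dominated (best highway distance).
Opt7: dominated by Opt1 (floor area 47≥31, highway distance 9≤29, dock doors 34≥15, lease 233≤553).
Opt8: dominated by Opt1 (floor area 47≥46, highway distance 9≤12, dock doors 34≥19, lease 233≤315).
Opt9: not dominated.
Opt10: dominated by Opt6 (floor area 83≥20, highway distance 2≤4, dock doors 22≥14, lease 195≤585).
Opt11: dominated by Opt1 (floor area 47≥12, highway distance 9≤37, dock doors 34≥22, lease 233≤246).
Opt12: not dominated.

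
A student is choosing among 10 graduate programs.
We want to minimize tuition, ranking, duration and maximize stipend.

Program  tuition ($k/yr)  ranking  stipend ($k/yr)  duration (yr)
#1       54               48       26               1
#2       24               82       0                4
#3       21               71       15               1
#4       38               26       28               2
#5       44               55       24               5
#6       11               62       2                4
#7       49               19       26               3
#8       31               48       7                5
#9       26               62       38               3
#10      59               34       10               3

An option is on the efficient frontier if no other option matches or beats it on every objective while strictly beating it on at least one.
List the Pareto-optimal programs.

#1, #3, #4, #6, #7, #8, #9

#1: not dominated.
#2: dominated by #3 (tuition 21≤24, ranking 71≤82, stipend 15≥0, duration 1≤4).
#3: not dominated.
#4: not dominated.
#5: dominated by #4 (tuition 38≤44, ranking 26≤55, stipend 28≥24, duration 2≤5).
#6: not dominated (best tuition).
#7: not dominated (best ranking).
#8: not dominated.
#9: not dominated (best stipend).
#10: dominated by #4 (tuition 38≤59, ranking 26≤34, stipend 28≥10, duration 2≤3).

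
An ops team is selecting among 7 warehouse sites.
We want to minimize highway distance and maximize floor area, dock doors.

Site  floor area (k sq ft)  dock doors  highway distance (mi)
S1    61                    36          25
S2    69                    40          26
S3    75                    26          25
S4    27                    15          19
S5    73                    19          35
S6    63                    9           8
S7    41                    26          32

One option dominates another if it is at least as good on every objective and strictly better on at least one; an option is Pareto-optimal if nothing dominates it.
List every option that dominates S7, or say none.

S1: floor area 61≥41, dock doors 36≥26, highway distance 25≤32 — dominates S7.
S2: floor area 69≥41, dock doors 40≥26, highway distance 26≤32 — dominates S7.
S3: floor area 75≥41, dock doors 26≥26, highway distance 25≤32 — dominates S7.
Others (S4, S5, S6) are each worse than S7 on at least one objective.

S1, S2, S3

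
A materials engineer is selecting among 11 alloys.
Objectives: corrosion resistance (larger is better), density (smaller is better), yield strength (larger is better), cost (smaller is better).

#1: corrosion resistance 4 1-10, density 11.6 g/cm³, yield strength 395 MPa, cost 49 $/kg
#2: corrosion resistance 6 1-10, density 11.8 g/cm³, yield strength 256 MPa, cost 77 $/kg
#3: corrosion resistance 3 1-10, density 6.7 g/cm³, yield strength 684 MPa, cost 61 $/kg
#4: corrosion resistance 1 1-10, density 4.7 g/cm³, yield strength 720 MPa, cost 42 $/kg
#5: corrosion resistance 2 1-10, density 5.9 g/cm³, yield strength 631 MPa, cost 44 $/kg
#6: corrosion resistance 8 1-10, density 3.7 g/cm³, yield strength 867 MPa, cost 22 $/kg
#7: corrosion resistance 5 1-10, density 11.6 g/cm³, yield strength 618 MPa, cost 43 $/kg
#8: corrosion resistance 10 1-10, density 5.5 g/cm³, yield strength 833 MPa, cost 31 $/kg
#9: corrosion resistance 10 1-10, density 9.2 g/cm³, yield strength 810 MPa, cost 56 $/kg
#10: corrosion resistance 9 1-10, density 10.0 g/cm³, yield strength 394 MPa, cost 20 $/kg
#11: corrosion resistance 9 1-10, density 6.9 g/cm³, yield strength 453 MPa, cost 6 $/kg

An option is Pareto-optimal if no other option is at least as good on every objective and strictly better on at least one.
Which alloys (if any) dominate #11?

none

#1: worse on corrosion resistance (4 vs 9).
#2: worse on corrosion resistance (6 vs 9).
#3: worse on corrosion resistance (3 vs 9).
#4: worse on corrosion resistance (1 vs 9).
#5: worse on corrosion resistance (2 vs 9).
#6: worse on corrosion resistance (8 vs 9).
#7: worse on corrosion resistance (5 vs 9).
#8: worse on cost (31 vs 6).
#9: worse on density (9.2 vs 6.9).
#10: worse on density (10.0 vs 6.9).
No option dominates #11.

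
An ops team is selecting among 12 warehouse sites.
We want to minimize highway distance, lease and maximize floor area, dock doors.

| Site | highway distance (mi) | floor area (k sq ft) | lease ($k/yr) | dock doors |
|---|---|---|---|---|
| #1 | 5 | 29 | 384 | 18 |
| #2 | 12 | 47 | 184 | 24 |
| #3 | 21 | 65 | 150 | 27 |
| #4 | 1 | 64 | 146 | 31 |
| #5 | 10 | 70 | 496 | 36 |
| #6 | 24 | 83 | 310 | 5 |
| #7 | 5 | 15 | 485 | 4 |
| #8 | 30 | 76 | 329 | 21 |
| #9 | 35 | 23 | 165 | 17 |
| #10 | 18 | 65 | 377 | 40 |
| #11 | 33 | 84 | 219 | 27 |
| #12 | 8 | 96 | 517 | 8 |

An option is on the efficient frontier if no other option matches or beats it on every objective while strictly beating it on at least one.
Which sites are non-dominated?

#1: dominated by #4 (highway distance 1≤5, floor area 64≥29, lease 146≤384, dock doors 31≥18).
#2: dominated by #4 (highway distance 1≤12, floor area 64≥47, lease 146≤184, dock doors 31≥24).
#3: not dominated.
#4: not dominated (best highway distance).
#5: not dominated.
#6: not dominated.
#7: dominated by #1 (highway distance 5≤5, floor area 29≥15, lease 384≤485, dock doors 18≥4).
#8: not dominated.
#9: dominated by #3 (highway distance 21≤35, floor area 65≥23, lease 150≤165, dock doors 27≥17).
#10: not dominated (best dock doors).
#11: not dominated.
#12: not dominated (best floor area).

#3, #4, #5, #6, #8, #10, #11, #12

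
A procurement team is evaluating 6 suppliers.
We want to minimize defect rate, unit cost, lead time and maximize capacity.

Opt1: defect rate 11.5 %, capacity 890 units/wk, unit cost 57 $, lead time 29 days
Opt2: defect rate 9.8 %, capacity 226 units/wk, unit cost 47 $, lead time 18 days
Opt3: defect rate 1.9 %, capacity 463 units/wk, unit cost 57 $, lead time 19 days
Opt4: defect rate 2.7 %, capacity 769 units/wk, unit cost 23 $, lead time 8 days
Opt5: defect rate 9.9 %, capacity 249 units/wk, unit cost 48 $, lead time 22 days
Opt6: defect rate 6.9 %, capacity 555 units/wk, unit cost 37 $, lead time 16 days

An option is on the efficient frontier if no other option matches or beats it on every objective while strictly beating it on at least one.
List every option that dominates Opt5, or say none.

Opt4, Opt6

Opt4: defect rate 2.7≤9.9, capacity 769≥249, unit cost 23≤48, lead time 8≤22 — dominates Opt5.
Opt6: defect rate 6.9≤9.9, capacity 555≥249, unit cost 37≤48, lead time 16≤22 — dominates Opt5.
Others (Opt1, Opt2, Opt3) are each worse than Opt5 on at least one objective.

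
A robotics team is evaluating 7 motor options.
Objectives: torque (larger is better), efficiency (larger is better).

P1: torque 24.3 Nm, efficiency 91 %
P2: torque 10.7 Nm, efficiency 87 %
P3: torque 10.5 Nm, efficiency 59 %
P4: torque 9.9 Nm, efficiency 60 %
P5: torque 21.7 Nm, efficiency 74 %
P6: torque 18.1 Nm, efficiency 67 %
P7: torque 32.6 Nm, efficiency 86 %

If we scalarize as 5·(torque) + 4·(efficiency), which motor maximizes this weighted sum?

P1: 5·24.3 + 4·91 = 485.5
P2: 5·10.7 + 4·87 = 401.5
P3: 5·10.5 + 4·59 = 288.5
P4: 5·9.9 + 4·60 = 289.5
P5: 5·21.7 + 4·74 = 404.5
P6: 5·18.1 + 4·67 = 358.5
P7: 5·32.6 + 4·86 = 507.0
Highest: P7 at 507.0.

P7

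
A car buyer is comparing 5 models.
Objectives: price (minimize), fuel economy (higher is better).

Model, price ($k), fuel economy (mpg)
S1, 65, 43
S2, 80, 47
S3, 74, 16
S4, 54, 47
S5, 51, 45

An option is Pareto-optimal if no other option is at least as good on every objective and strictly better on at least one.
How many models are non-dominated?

S1: dominated by S4 (price 54≤65, fuel economy 47≥43).
S2: dominated by S4 (price 54≤80, fuel economy 47≥47).
S3: dominated by S1 (price 65≤74, fuel economy 43≥16).
S4: not dominated.
S5: not dominated (best price).
Pareto-optimal: S4, S5 → 2.

2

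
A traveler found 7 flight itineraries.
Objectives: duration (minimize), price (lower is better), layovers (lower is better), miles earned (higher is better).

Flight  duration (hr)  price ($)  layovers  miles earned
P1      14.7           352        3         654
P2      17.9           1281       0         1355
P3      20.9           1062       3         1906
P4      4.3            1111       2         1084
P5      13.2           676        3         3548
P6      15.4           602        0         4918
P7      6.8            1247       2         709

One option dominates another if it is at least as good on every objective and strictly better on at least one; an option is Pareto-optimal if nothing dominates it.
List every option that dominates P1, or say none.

none

P2: worse on duration (17.9 vs 14.7).
P3: worse on duration (20.9 vs 14.7).
P4: worse on price (1111 vs 352).
P5: worse on price (676 vs 352).
P6: worse on duration (15.4 vs 14.7).
P7: worse on price (1247 vs 352).
No option dominates P1.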